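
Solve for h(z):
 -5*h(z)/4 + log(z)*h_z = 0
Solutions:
 h(z) = C1*exp(5*li(z)/4)


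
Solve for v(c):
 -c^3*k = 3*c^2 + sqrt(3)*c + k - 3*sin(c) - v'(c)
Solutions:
 v(c) = C1 + c^4*k/4 + c^3 + sqrt(3)*c^2/2 + c*k + 3*cos(c)


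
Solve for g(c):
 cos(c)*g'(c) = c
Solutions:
 g(c) = C1 + Integral(c/cos(c), c)


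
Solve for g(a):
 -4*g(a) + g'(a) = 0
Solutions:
 g(a) = C1*exp(4*a)


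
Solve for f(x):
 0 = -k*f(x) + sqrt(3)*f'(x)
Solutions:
 f(x) = C1*exp(sqrt(3)*k*x/3)


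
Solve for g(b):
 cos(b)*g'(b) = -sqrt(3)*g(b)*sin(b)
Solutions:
 g(b) = C1*cos(b)^(sqrt(3))


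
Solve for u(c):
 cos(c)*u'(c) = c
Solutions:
 u(c) = C1 + Integral(c/cos(c), c)


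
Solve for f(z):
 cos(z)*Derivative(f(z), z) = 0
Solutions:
 f(z) = C1


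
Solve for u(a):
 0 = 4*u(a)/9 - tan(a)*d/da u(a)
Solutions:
 u(a) = C1*sin(a)^(4/9)


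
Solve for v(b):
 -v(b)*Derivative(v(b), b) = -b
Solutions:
 v(b) = -sqrt(C1 + b^2)
 v(b) = sqrt(C1 + b^2)


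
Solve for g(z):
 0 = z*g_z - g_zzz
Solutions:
 g(z) = C1 + Integral(C2*airyai(z) + C3*airybi(z), z)


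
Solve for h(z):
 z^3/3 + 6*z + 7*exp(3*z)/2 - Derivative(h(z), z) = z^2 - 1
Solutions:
 h(z) = C1 + z^4/12 - z^3/3 + 3*z^2 + z + 7*exp(3*z)/6


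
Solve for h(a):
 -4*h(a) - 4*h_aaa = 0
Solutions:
 h(a) = C3*exp(-a) + (C1*sin(sqrt(3)*a/2) + C2*cos(sqrt(3)*a/2))*exp(a/2)


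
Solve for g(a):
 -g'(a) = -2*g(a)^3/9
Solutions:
 g(a) = -3*sqrt(2)*sqrt(-1/(C1 + 2*a))/2
 g(a) = 3*sqrt(2)*sqrt(-1/(C1 + 2*a))/2


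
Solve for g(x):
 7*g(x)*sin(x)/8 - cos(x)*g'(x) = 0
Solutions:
 g(x) = C1/cos(x)^(7/8)


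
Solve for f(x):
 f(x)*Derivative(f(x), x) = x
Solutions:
 f(x) = -sqrt(C1 + x^2)
 f(x) = sqrt(C1 + x^2)


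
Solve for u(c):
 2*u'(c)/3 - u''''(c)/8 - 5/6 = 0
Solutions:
 u(c) = C1 + C4*exp(2*2^(1/3)*3^(2/3)*c/3) + 5*c/4 + (C2*sin(2^(1/3)*3^(1/6)*c) + C3*cos(2^(1/3)*3^(1/6)*c))*exp(-2^(1/3)*3^(2/3)*c/3)


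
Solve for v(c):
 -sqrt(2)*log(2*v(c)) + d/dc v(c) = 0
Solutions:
 -sqrt(2)*Integral(1/(log(_y) + log(2)), (_y, v(c)))/2 = C1 - c


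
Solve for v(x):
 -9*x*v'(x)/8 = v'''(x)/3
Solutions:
 v(x) = C1 + Integral(C2*airyai(-3*x/2) + C3*airybi(-3*x/2), x)


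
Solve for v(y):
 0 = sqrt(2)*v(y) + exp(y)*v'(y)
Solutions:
 v(y) = C1*exp(sqrt(2)*exp(-y))


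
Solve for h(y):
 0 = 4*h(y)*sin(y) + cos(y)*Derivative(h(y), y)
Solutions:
 h(y) = C1*cos(y)^4


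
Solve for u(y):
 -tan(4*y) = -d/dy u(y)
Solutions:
 u(y) = C1 - log(cos(4*y))/4


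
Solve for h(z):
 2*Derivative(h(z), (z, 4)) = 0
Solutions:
 h(z) = C1 + C2*z + C3*z^2 + C4*z^3


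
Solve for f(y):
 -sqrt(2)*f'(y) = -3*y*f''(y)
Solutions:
 f(y) = C1 + C2*y^(sqrt(2)/3 + 1)


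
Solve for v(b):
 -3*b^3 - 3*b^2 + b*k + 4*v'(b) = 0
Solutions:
 v(b) = C1 + 3*b^4/16 + b^3/4 - b^2*k/8


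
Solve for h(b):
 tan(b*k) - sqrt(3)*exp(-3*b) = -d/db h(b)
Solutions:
 h(b) = C1 - Piecewise((sqrt(3)*exp(-3*b)/3 + log(tan(b*k)^2 + 1)/(2*k), Ne(k, 0)), (sqrt(3)*exp(-3*b)/3, True))


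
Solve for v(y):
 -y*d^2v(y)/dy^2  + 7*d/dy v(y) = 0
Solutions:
 v(y) = C1 + C2*y^8


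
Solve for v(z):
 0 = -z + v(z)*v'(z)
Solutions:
 v(z) = -sqrt(C1 + z^2)
 v(z) = sqrt(C1 + z^2)


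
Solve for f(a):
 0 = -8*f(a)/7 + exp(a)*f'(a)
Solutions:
 f(a) = C1*exp(-8*exp(-a)/7)


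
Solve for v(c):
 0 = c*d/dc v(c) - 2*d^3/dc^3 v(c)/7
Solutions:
 v(c) = C1 + Integral(C2*airyai(2^(2/3)*7^(1/3)*c/2) + C3*airybi(2^(2/3)*7^(1/3)*c/2), c)


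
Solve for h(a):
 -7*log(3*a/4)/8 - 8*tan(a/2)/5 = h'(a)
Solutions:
 h(a) = C1 - 7*a*log(a)/8 - 7*a*log(3)/8 + 7*a/8 + 7*a*log(2)/4 + 16*log(cos(a/2))/5


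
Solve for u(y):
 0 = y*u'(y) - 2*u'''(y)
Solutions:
 u(y) = C1 + Integral(C2*airyai(2^(2/3)*y/2) + C3*airybi(2^(2/3)*y/2), y)


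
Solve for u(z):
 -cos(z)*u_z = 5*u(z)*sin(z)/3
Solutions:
 u(z) = C1*cos(z)^(5/3)


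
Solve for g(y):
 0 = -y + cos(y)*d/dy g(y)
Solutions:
 g(y) = C1 + Integral(y/cos(y), y)


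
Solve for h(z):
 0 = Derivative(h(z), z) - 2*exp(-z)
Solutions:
 h(z) = C1 - 2*exp(-z)


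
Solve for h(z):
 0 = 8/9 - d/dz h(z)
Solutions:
 h(z) = C1 + 8*z/9


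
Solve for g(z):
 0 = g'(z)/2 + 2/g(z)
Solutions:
 g(z) = -sqrt(C1 - 8*z)
 g(z) = sqrt(C1 - 8*z)


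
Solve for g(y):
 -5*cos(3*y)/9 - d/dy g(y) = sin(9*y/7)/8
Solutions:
 g(y) = C1 - 5*sin(3*y)/27 + 7*cos(9*y/7)/72


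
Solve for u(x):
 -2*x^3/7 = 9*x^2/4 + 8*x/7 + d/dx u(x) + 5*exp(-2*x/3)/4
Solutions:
 u(x) = C1 - x^4/14 - 3*x^3/4 - 4*x^2/7 + 15*exp(-2*x/3)/8


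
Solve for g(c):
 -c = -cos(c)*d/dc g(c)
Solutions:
 g(c) = C1 + Integral(c/cos(c), c)


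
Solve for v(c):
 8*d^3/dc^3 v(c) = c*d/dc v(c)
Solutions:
 v(c) = C1 + Integral(C2*airyai(c/2) + C3*airybi(c/2), c)


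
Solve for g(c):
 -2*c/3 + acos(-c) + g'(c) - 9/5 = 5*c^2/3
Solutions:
 g(c) = C1 + 5*c^3/9 + c^2/3 - c*acos(-c) + 9*c/5 - sqrt(1 - c^2)


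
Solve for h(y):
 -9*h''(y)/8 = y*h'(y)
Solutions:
 h(y) = C1 + C2*erf(2*y/3)


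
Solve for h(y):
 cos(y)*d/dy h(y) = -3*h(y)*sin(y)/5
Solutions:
 h(y) = C1*cos(y)^(3/5)


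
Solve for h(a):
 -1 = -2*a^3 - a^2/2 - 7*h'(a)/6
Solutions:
 h(a) = C1 - 3*a^4/7 - a^3/7 + 6*a/7


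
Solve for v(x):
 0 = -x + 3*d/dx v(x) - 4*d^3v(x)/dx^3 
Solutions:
 v(x) = C1 + C2*exp(-sqrt(3)*x/2) + C3*exp(sqrt(3)*x/2) + x^2/6


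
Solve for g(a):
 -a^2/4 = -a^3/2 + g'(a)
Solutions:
 g(a) = C1 + a^4/8 - a^3/12


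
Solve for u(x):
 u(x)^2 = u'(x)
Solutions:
 u(x) = -1/(C1 + x)


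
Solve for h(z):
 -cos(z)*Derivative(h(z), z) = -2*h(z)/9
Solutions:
 h(z) = C1*(sin(z) + 1)^(1/9)/(sin(z) - 1)^(1/9)


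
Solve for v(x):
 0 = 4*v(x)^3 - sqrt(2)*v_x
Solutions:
 v(x) = -sqrt(2)*sqrt(-1/(C1 + 2*sqrt(2)*x))/2
 v(x) = sqrt(2)*sqrt(-1/(C1 + 2*sqrt(2)*x))/2


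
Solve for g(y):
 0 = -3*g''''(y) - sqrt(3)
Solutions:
 g(y) = C1 + C2*y + C3*y^2 + C4*y^3 - sqrt(3)*y^4/72


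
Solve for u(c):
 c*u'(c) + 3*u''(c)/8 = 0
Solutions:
 u(c) = C1 + C2*erf(2*sqrt(3)*c/3)


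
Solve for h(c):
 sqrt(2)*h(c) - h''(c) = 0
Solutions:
 h(c) = C1*exp(-2^(1/4)*c) + C2*exp(2^(1/4)*c)


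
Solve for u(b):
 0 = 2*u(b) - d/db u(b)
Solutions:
 u(b) = C1*exp(2*b)


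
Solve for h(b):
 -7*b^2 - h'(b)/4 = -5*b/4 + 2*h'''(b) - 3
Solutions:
 h(b) = C1 + C2*sin(sqrt(2)*b/4) + C3*cos(sqrt(2)*b/4) - 28*b^3/3 + 5*b^2/2 + 460*b


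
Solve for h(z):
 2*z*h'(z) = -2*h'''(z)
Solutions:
 h(z) = C1 + Integral(C2*airyai(-z) + C3*airybi(-z), z)


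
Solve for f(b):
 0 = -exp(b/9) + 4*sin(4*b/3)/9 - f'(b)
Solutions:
 f(b) = C1 - 9*exp(b/9) - cos(4*b/3)/3


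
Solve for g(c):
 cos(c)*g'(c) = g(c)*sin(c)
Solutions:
 g(c) = C1/cos(c)


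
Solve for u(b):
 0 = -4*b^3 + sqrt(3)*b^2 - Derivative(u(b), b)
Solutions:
 u(b) = C1 - b^4 + sqrt(3)*b^3/3


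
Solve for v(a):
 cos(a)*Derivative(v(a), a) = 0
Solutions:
 v(a) = C1


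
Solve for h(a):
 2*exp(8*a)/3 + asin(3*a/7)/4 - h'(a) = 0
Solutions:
 h(a) = C1 + a*asin(3*a/7)/4 + sqrt(49 - 9*a^2)/12 + exp(8*a)/12


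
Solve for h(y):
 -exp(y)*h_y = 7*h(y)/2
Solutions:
 h(y) = C1*exp(7*exp(-y)/2)


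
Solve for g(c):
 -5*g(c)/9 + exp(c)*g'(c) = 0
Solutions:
 g(c) = C1*exp(-5*exp(-c)/9)


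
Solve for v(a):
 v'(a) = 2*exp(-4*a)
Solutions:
 v(a) = C1 - exp(-4*a)/2


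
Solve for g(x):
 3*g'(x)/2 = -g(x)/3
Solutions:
 g(x) = C1*exp(-2*x/9)


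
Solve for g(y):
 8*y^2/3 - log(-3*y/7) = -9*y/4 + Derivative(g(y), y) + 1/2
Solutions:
 g(y) = C1 + 8*y^3/9 + 9*y^2/8 - y*log(-y) + y*(-log(3) + 1/2 + log(7))


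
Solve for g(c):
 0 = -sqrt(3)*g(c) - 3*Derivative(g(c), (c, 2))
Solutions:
 g(c) = C1*sin(3^(3/4)*c/3) + C2*cos(3^(3/4)*c/3)


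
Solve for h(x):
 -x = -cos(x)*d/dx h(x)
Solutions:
 h(x) = C1 + Integral(x/cos(x), x)


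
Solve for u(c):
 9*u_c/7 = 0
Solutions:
 u(c) = C1


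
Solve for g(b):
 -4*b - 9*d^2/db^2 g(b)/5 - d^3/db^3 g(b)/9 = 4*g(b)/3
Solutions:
 g(b) = C1*exp(b*(-54 + 243*3^(2/3)/(10*sqrt(33430) + 6811)^(1/3) + 3^(1/3)*(10*sqrt(33430) + 6811)^(1/3))/10)*sin(3^(1/6)*b*(-3^(2/3)*(10*sqrt(33430) + 6811)^(1/3) + 729/(10*sqrt(33430) + 6811)^(1/3))/10) + C2*exp(b*(-54 + 243*3^(2/3)/(10*sqrt(33430) + 6811)^(1/3) + 3^(1/3)*(10*sqrt(33430) + 6811)^(1/3))/10)*cos(3^(1/6)*b*(-3^(2/3)*(10*sqrt(33430) + 6811)^(1/3) + 729/(10*sqrt(33430) + 6811)^(1/3))/10) + C3*exp(-b*(243*3^(2/3)/(10*sqrt(33430) + 6811)^(1/3) + 27 + 3^(1/3)*(10*sqrt(33430) + 6811)^(1/3))/5) - 3*b


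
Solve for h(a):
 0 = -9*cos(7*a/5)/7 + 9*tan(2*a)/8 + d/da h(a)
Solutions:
 h(a) = C1 + 9*log(cos(2*a))/16 + 45*sin(7*a/5)/49


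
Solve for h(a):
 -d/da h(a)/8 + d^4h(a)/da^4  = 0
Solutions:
 h(a) = C1 + C4*exp(a/2) + (C2*sin(sqrt(3)*a/4) + C3*cos(sqrt(3)*a/4))*exp(-a/4)


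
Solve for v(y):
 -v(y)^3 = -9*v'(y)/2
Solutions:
 v(y) = -3*sqrt(2)*sqrt(-1/(C1 + 2*y))/2
 v(y) = 3*sqrt(2)*sqrt(-1/(C1 + 2*y))/2


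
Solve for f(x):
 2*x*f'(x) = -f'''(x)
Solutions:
 f(x) = C1 + Integral(C2*airyai(-2^(1/3)*x) + C3*airybi(-2^(1/3)*x), x)


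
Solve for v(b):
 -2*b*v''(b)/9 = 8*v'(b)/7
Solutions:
 v(b) = C1 + C2/b^(29/7)


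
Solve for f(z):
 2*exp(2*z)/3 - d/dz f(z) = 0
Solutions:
 f(z) = C1 + exp(2*z)/3


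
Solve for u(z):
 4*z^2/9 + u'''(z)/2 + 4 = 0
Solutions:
 u(z) = C1 + C2*z + C3*z^2 - 2*z^5/135 - 4*z^3/3


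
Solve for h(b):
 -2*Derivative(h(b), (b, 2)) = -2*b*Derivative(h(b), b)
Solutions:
 h(b) = C1 + C2*erfi(sqrt(2)*b/2)


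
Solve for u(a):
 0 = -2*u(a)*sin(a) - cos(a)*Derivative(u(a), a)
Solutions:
 u(a) = C1*cos(a)^2


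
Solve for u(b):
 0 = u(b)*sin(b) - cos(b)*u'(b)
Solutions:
 u(b) = C1/cos(b)


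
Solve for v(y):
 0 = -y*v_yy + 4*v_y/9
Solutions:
 v(y) = C1 + C2*y^(13/9)


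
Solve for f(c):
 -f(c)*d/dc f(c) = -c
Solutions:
 f(c) = -sqrt(C1 + c^2)
 f(c) = sqrt(C1 + c^2)


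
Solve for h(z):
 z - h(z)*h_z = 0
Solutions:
 h(z) = -sqrt(C1 + z^2)
 h(z) = sqrt(C1 + z^2)


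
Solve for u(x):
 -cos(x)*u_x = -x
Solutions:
 u(x) = C1 + Integral(x/cos(x), x)


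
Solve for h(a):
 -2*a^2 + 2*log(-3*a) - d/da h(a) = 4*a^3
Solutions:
 h(a) = C1 - a^4 - 2*a^3/3 + 2*a*log(-a) + 2*a*(-1 + log(3))


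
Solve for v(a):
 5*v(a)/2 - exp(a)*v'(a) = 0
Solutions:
 v(a) = C1*exp(-5*exp(-a)/2)


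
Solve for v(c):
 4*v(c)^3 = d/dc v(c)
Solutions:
 v(c) = -sqrt(2)*sqrt(-1/(C1 + 4*c))/2
 v(c) = sqrt(2)*sqrt(-1/(C1 + 4*c))/2


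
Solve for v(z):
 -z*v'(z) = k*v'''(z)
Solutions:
 v(z) = C1 + Integral(C2*airyai(z*(-1/k)^(1/3)) + C3*airybi(z*(-1/k)^(1/3)), z)


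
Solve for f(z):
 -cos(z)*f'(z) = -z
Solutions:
 f(z) = C1 + Integral(z/cos(z), z)


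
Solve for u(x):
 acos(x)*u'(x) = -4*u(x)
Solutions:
 u(x) = C1*exp(-4*Integral(1/acos(x), x))


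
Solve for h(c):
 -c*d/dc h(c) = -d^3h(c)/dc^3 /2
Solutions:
 h(c) = C1 + Integral(C2*airyai(2^(1/3)*c) + C3*airybi(2^(1/3)*c), c)


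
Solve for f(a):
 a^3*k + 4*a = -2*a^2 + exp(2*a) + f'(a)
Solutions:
 f(a) = C1 + a^4*k/4 + 2*a^3/3 + 2*a^2 - exp(2*a)/2


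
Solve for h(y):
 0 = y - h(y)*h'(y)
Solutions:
 h(y) = -sqrt(C1 + y^2)
 h(y) = sqrt(C1 + y^2)


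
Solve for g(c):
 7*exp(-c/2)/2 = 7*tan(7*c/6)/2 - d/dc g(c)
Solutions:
 g(c) = C1 + 3*log(tan(7*c/6)^2 + 1)/2 + 7*exp(-c/2)


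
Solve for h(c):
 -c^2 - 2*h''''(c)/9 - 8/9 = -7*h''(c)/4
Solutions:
 h(c) = C1 + C2*c + C3*exp(-3*sqrt(14)*c/4) + C4*exp(3*sqrt(14)*c/4) + c^4/21 + 16*c^2/49


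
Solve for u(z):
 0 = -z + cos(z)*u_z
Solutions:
 u(z) = C1 + Integral(z/cos(z), z)


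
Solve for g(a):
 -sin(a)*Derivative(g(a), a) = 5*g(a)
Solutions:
 g(a) = C1*sqrt(cos(a) + 1)*(cos(a)^2 + 2*cos(a) + 1)/(sqrt(cos(a) - 1)*(cos(a)^2 - 2*cos(a) + 1))


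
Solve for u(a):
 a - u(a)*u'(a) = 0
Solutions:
 u(a) = -sqrt(C1 + a^2)
 u(a) = sqrt(C1 + a^2)


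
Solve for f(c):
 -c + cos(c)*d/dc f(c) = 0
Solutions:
 f(c) = C1 + Integral(c/cos(c), c)


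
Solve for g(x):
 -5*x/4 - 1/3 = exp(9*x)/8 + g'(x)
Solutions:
 g(x) = C1 - 5*x^2/8 - x/3 - exp(9*x)/72


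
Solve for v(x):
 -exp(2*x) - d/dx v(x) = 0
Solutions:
 v(x) = C1 - exp(2*x)/2


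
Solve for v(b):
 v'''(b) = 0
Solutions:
 v(b) = C1 + C2*b + C3*b^2


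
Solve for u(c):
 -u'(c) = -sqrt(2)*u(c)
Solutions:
 u(c) = C1*exp(sqrt(2)*c)


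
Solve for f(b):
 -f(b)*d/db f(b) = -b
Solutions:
 f(b) = -sqrt(C1 + b^2)
 f(b) = sqrt(C1 + b^2)


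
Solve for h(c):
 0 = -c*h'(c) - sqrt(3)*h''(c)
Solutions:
 h(c) = C1 + C2*erf(sqrt(2)*3^(3/4)*c/6)


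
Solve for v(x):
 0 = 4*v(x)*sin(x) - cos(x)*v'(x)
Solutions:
 v(x) = C1/cos(x)^4


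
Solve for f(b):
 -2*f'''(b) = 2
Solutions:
 f(b) = C1 + C2*b + C3*b^2 - b^3/6


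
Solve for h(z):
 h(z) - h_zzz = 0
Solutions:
 h(z) = C3*exp(z) + (C1*sin(sqrt(3)*z/2) + C2*cos(sqrt(3)*z/2))*exp(-z/2)


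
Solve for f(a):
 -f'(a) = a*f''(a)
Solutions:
 f(a) = C1 + C2*log(a)


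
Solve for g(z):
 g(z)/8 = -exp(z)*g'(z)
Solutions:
 g(z) = C1*exp(exp(-z)/8)


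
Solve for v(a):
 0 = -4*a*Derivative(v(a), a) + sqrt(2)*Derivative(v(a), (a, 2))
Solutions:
 v(a) = C1 + C2*erfi(2^(1/4)*a)


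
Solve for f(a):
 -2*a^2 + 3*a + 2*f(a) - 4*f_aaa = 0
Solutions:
 f(a) = C3*exp(2^(2/3)*a/2) + a^2 - 3*a/2 + (C1*sin(2^(2/3)*sqrt(3)*a/4) + C2*cos(2^(2/3)*sqrt(3)*a/4))*exp(-2^(2/3)*a/4)


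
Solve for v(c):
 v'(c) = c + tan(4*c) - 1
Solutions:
 v(c) = C1 + c^2/2 - c - log(cos(4*c))/4


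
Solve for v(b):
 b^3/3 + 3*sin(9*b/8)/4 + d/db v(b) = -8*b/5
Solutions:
 v(b) = C1 - b^4/12 - 4*b^2/5 + 2*cos(9*b/8)/3


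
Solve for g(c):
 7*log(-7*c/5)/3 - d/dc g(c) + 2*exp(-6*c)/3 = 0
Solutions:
 g(c) = C1 + 7*c*log(-c)/3 + 7*c*(-log(5) - 1 + log(7))/3 - exp(-6*c)/9


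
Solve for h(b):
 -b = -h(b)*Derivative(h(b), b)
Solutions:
 h(b) = -sqrt(C1 + b^2)
 h(b) = sqrt(C1 + b^2)


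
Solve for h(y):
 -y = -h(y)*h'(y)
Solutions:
 h(y) = -sqrt(C1 + y^2)
 h(y) = sqrt(C1 + y^2)


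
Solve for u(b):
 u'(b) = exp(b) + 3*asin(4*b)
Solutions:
 u(b) = C1 + 3*b*asin(4*b) + 3*sqrt(1 - 16*b^2)/4 + exp(b)


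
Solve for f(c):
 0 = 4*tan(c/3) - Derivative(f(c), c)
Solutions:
 f(c) = C1 - 12*log(cos(c/3))


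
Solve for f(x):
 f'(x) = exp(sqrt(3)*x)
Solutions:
 f(x) = C1 + sqrt(3)*exp(sqrt(3)*x)/3


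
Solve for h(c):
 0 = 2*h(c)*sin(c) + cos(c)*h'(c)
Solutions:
 h(c) = C1*cos(c)^2


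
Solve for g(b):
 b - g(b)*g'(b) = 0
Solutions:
 g(b) = -sqrt(C1 + b^2)
 g(b) = sqrt(C1 + b^2)


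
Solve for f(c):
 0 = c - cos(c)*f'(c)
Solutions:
 f(c) = C1 + Integral(c/cos(c), c)


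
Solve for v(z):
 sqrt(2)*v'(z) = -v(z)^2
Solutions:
 v(z) = 2/(C1 + sqrt(2)*z)


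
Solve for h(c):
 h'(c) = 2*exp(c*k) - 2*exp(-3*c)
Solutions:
 h(c) = C1 + 2*exp(-3*c)/3 + 2*exp(c*k)/k


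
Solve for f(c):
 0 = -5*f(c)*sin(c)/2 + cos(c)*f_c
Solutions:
 f(c) = C1/cos(c)^(5/2)


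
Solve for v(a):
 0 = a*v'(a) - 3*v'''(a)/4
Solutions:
 v(a) = C1 + Integral(C2*airyai(6^(2/3)*a/3) + C3*airybi(6^(2/3)*a/3), a)


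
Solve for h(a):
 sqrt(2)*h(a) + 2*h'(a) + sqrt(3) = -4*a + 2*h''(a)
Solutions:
 h(a) = C1*exp(a*(1 - sqrt(1 + 2*sqrt(2)))/2) + C2*exp(a*(1 + sqrt(1 + 2*sqrt(2)))/2) - 2*sqrt(2)*a - sqrt(6)/2 + 4


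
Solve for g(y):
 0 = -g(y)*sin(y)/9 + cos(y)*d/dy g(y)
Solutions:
 g(y) = C1/cos(y)^(1/9)


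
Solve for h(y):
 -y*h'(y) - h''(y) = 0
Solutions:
 h(y) = C1 + C2*erf(sqrt(2)*y/2)


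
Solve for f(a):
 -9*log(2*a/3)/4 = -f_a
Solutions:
 f(a) = C1 + 9*a*log(a)/4 - 9*a*log(3)/4 - 9*a/4 + 9*a*log(2)/4


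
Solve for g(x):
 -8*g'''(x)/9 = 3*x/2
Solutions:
 g(x) = C1 + C2*x + C3*x^2 - 9*x^4/128


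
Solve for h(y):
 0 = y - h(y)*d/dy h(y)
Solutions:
 h(y) = -sqrt(C1 + y^2)
 h(y) = sqrt(C1 + y^2)


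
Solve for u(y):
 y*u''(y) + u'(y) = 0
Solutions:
 u(y) = C1 + C2*log(y)


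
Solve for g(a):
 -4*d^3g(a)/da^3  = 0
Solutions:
 g(a) = C1 + C2*a + C3*a^2


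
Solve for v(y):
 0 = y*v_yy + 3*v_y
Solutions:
 v(y) = C1 + C2/y^2


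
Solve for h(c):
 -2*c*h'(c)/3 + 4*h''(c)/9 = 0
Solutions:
 h(c) = C1 + C2*erfi(sqrt(3)*c/2)


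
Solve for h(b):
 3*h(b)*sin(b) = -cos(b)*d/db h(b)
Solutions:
 h(b) = C1*cos(b)^3


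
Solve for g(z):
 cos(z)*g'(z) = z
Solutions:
 g(z) = C1 + Integral(z/cos(z), z)


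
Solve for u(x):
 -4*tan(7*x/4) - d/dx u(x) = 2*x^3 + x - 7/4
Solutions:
 u(x) = C1 - x^4/2 - x^2/2 + 7*x/4 + 16*log(cos(7*x/4))/7


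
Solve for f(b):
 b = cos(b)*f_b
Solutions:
 f(b) = C1 + Integral(b/cos(b), b)


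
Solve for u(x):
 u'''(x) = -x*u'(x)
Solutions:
 u(x) = C1 + Integral(C2*airyai(-x) + C3*airybi(-x), x)


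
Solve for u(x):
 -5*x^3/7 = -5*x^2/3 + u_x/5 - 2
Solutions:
 u(x) = C1 - 25*x^4/28 + 25*x^3/9 + 10*x


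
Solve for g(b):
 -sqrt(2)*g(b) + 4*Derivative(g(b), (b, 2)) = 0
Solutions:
 g(b) = C1*exp(-2^(1/4)*b/2) + C2*exp(2^(1/4)*b/2)


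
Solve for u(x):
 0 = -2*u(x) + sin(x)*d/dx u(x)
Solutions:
 u(x) = C1*(cos(x) - 1)/(cos(x) + 1)


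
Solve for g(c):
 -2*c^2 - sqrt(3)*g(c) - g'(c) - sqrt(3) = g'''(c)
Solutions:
 g(c) = C1*exp(2^(1/3)*sqrt(3)*c*(-2/(9 + sqrt(85))^(1/3) + 2^(1/3)*(9 + sqrt(85))^(1/3))/12)*sin(2^(1/3)*c*(2/(9 + sqrt(85))^(1/3) + 2^(1/3)*(9 + sqrt(85))^(1/3))/4) + C2*exp(2^(1/3)*sqrt(3)*c*(-2/(9 + sqrt(85))^(1/3) + 2^(1/3)*(9 + sqrt(85))^(1/3))/12)*cos(2^(1/3)*c*(2/(9 + sqrt(85))^(1/3) + 2^(1/3)*(9 + sqrt(85))^(1/3))/4) + C3*exp(-2^(1/3)*sqrt(3)*c*(-2/(9 + sqrt(85))^(1/3) + 2^(1/3)*(9 + sqrt(85))^(1/3))/6) - 2*sqrt(3)*c^2/3 + 4*c/3 - 1 - 4*sqrt(3)/9


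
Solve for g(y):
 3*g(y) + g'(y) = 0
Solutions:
 g(y) = C1*exp(-3*y)


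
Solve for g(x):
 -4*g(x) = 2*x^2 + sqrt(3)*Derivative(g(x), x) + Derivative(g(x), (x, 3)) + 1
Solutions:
 g(x) = C1*exp(x*(-3^(5/6)/(6 + sqrt(sqrt(3) + 36))^(1/3) + 3^(2/3)*(6 + sqrt(sqrt(3) + 36))^(1/3))/6)*sin(x*(3^(1/3)/(6 + sqrt(sqrt(3) + 36))^(1/3) + 3^(1/6)*(6 + sqrt(sqrt(3) + 36))^(1/3))/2) + C2*exp(x*(-3^(5/6)/(6 + sqrt(sqrt(3) + 36))^(1/3) + 3^(2/3)*(6 + sqrt(sqrt(3) + 36))^(1/3))/6)*cos(x*(3^(1/3)/(6 + sqrt(sqrt(3) + 36))^(1/3) + 3^(1/6)*(6 + sqrt(sqrt(3) + 36))^(1/3))/2) + C3*exp(-x*(-3^(5/6)/(6 + sqrt(sqrt(3) + 36))^(1/3) + 3^(2/3)*(6 + sqrt(sqrt(3) + 36))^(1/3))/3) - x^2/2 + sqrt(3)*x/4 - 7/16


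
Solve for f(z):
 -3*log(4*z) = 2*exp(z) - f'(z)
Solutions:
 f(z) = C1 + 3*z*log(z) + 3*z*(-1 + 2*log(2)) + 2*exp(z)


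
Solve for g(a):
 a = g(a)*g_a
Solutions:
 g(a) = -sqrt(C1 + a^2)
 g(a) = sqrt(C1 + a^2)


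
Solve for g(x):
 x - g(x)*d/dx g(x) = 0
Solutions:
 g(x) = -sqrt(C1 + x^2)
 g(x) = sqrt(C1 + x^2)


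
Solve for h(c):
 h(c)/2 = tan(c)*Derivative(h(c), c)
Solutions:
 h(c) = C1*sqrt(sin(c))


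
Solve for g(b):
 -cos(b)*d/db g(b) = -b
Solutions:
 g(b) = C1 + Integral(b/cos(b), b)


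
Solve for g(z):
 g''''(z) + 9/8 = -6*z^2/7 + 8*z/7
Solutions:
 g(z) = C1 + C2*z + C3*z^2 + C4*z^3 - z^6/420 + z^5/105 - 3*z^4/64


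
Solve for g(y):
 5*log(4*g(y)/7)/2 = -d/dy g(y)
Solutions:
 2*Integral(1/(log(_y) - log(7) + 2*log(2)), (_y, g(y)))/5 = C1 - y


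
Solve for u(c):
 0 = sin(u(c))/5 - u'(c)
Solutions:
 -c/5 + log(cos(u(c)) - 1)/2 - log(cos(u(c)) + 1)/2 = C1


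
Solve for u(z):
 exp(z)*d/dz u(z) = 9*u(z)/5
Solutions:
 u(z) = C1*exp(-9*exp(-z)/5)


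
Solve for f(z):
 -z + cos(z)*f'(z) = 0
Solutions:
 f(z) = C1 + Integral(z/cos(z), z)


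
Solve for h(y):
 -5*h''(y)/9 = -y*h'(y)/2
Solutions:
 h(y) = C1 + C2*erfi(3*sqrt(5)*y/10)


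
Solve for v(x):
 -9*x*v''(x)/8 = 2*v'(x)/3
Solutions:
 v(x) = C1 + C2*x^(11/27)


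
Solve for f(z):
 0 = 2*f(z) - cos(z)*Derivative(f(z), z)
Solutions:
 f(z) = C1*(sin(z) + 1)/(sin(z) - 1)


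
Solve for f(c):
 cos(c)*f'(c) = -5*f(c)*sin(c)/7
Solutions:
 f(c) = C1*cos(c)^(5/7)


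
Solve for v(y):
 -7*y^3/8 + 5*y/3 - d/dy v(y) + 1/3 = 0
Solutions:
 v(y) = C1 - 7*y^4/32 + 5*y^2/6 + y/3


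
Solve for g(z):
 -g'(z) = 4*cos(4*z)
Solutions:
 g(z) = C1 - sin(4*z)


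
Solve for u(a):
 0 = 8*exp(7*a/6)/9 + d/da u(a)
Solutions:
 u(a) = C1 - 16*exp(7*a/6)/21


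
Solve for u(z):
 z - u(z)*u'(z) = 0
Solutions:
 u(z) = -sqrt(C1 + z^2)
 u(z) = sqrt(C1 + z^2)


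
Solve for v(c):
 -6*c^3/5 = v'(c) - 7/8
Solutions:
 v(c) = C1 - 3*c^4/10 + 7*c/8


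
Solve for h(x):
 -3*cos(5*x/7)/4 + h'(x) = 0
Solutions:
 h(x) = C1 + 21*sin(5*x/7)/20


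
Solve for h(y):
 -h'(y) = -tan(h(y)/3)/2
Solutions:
 h(y) = -3*asin(C1*exp(y/6)) + 3*pi
 h(y) = 3*asin(C1*exp(y/6))


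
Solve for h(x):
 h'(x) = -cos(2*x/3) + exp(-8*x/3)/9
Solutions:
 h(x) = C1 - 3*sin(2*x/3)/2 - exp(-8*x/3)/24


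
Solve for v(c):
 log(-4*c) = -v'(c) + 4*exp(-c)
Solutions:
 v(c) = C1 - c*log(-c) + c*(1 - 2*log(2)) - 4*exp(-c)


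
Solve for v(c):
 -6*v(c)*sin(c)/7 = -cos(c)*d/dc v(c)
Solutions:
 v(c) = C1/cos(c)^(6/7)


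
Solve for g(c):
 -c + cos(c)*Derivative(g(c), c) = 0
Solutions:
 g(c) = C1 + Integral(c/cos(c), c)


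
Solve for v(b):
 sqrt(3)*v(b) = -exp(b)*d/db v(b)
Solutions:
 v(b) = C1*exp(sqrt(3)*exp(-b))


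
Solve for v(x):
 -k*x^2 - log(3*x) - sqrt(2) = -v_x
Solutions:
 v(x) = C1 + k*x^3/3 + x*log(x) - x + x*log(3) + sqrt(2)*x


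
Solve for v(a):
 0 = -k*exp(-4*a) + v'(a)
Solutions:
 v(a) = C1 - k*exp(-4*a)/4


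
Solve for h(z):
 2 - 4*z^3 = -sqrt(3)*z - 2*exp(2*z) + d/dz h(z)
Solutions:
 h(z) = C1 - z^4 + sqrt(3)*z^2/2 + 2*z + exp(2*z)


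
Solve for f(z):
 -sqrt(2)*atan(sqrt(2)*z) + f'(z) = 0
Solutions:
 f(z) = C1 + sqrt(2)*(z*atan(sqrt(2)*z) - sqrt(2)*log(2*z^2 + 1)/4)


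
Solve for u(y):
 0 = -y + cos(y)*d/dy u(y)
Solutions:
 u(y) = C1 + Integral(y/cos(y), y)


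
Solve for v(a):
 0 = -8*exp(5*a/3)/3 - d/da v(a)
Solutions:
 v(a) = C1 - 8*exp(5*a/3)/5


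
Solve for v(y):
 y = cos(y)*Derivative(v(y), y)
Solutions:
 v(y) = C1 + Integral(y/cos(y), y)


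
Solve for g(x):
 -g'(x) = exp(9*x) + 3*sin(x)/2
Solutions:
 g(x) = C1 - exp(9*x)/9 + 3*cos(x)/2


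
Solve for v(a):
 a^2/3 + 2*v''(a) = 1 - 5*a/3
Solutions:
 v(a) = C1 + C2*a - a^4/72 - 5*a^3/36 + a^2/4


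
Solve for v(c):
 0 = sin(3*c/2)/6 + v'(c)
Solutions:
 v(c) = C1 + cos(3*c/2)/9


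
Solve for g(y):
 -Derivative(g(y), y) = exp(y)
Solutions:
 g(y) = C1 - exp(y)


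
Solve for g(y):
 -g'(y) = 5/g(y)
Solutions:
 g(y) = -sqrt(C1 - 10*y)
 g(y) = sqrt(C1 - 10*y)


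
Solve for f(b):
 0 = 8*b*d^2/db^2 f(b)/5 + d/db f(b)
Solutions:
 f(b) = C1 + C2*b^(3/8)


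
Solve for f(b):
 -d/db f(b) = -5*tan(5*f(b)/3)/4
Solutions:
 f(b) = -3*asin(C1*exp(25*b/12))/5 + 3*pi/5
 f(b) = 3*asin(C1*exp(25*b/12))/5


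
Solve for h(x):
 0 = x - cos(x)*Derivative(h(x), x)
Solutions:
 h(x) = C1 + Integral(x/cos(x), x)


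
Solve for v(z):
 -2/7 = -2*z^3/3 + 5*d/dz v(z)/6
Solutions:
 v(z) = C1 + z^4/5 - 12*z/35


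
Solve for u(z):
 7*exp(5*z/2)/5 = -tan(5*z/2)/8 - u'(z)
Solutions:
 u(z) = C1 - 14*exp(5*z/2)/25 + log(cos(5*z/2))/20


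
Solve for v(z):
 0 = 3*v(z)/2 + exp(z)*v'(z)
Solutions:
 v(z) = C1*exp(3*exp(-z)/2)


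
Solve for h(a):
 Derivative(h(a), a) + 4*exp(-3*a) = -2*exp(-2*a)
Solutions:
 h(a) = C1 + exp(-2*a) + 4*exp(-3*a)/3


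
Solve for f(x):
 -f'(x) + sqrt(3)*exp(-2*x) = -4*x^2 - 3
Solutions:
 f(x) = C1 + 4*x^3/3 + 3*x - sqrt(3)*exp(-2*x)/2


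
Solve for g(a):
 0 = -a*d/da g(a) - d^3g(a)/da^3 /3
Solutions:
 g(a) = C1 + Integral(C2*airyai(-3^(1/3)*a) + C3*airybi(-3^(1/3)*a), a)


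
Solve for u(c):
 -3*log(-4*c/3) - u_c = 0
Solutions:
 u(c) = C1 - 3*c*log(-c) + 3*c*(-2*log(2) + 1 + log(3))


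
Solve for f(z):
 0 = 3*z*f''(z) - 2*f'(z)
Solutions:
 f(z) = C1 + C2*z^(5/3)


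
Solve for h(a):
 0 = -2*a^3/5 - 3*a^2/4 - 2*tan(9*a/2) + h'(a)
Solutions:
 h(a) = C1 + a^4/10 + a^3/4 - 4*log(cos(9*a/2))/9


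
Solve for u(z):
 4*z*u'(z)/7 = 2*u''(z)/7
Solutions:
 u(z) = C1 + C2*erfi(z)


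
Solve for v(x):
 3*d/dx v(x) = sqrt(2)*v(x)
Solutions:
 v(x) = C1*exp(sqrt(2)*x/3)


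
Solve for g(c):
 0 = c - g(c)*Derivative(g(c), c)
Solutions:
 g(c) = -sqrt(C1 + c^2)
 g(c) = sqrt(C1 + c^2)


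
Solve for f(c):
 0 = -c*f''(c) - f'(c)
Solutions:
 f(c) = C1 + C2*log(c)


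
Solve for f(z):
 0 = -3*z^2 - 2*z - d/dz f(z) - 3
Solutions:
 f(z) = C1 - z^3 - z^2 - 3*z


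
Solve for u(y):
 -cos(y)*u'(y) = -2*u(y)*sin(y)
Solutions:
 u(y) = C1/cos(y)^2


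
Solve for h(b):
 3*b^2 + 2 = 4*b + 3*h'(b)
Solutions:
 h(b) = C1 + b^3/3 - 2*b^2/3 + 2*b/3


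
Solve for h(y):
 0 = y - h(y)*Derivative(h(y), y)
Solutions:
 h(y) = -sqrt(C1 + y^2)
 h(y) = sqrt(C1 + y^2)


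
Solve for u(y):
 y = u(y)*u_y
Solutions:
 u(y) = -sqrt(C1 + y^2)
 u(y) = sqrt(C1 + y^2)


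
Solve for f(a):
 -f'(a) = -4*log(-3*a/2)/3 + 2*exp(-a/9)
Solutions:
 f(a) = C1 + 4*a*log(-a)/3 + 4*a*(-1 - log(2) + log(3))/3 + 18*exp(-a/9)


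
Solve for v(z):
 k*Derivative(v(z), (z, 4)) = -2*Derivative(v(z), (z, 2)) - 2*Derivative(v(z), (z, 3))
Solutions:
 v(z) = C1 + C2*z + C3*exp(z*(sqrt(1 - 2*k) - 1)/k) + C4*exp(-z*(sqrt(1 - 2*k) + 1)/k)


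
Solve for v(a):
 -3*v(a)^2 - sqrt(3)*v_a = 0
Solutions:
 v(a) = 1/(C1 + sqrt(3)*a)


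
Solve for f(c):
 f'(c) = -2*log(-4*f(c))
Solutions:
 Integral(1/(log(-_y) + 2*log(2)), (_y, f(c)))/2 = C1 - c


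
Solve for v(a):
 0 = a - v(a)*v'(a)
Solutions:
 v(a) = -sqrt(C1 + a^2)
 v(a) = sqrt(C1 + a^2)


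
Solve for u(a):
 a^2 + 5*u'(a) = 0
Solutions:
 u(a) = C1 - a^3/15


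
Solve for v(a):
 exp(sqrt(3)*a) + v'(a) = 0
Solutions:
 v(a) = C1 - sqrt(3)*exp(sqrt(3)*a)/3


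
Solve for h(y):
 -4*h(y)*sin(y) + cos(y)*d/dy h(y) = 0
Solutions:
 h(y) = C1/cos(y)^4


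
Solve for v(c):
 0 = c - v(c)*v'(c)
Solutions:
 v(c) = -sqrt(C1 + c^2)
 v(c) = sqrt(C1 + c^2)


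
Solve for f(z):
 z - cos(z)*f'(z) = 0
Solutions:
 f(z) = C1 + Integral(z/cos(z), z)


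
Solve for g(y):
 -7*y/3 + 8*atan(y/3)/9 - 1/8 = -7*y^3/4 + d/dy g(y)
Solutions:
 g(y) = C1 + 7*y^4/16 - 7*y^2/6 + 8*y*atan(y/3)/9 - y/8 - 4*log(y^2 + 9)/3


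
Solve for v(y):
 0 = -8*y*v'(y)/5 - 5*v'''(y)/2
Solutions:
 v(y) = C1 + Integral(C2*airyai(-2*10^(1/3)*y/5) + C3*airybi(-2*10^(1/3)*y/5), y)


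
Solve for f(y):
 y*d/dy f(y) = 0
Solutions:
 f(y) = C1


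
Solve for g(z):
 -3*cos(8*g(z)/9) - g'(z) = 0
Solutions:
 3*z - 9*log(sin(8*g(z)/9) - 1)/16 + 9*log(sin(8*g(z)/9) + 1)/16 = C1


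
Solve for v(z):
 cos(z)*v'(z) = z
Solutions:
 v(z) = C1 + Integral(z/cos(z), z)


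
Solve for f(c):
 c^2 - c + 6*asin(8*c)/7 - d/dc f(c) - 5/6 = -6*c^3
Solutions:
 f(c) = C1 + 3*c^4/2 + c^3/3 - c^2/2 + 6*c*asin(8*c)/7 - 5*c/6 + 3*sqrt(1 - 64*c^2)/28


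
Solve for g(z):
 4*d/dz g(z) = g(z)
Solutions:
 g(z) = C1*exp(z/4)


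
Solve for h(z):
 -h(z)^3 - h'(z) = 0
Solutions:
 h(z) = -sqrt(2)*sqrt(-1/(C1 - z))/2
 h(z) = sqrt(2)*sqrt(-1/(C1 - z))/2


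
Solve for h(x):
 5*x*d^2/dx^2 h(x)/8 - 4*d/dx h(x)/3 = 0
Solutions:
 h(x) = C1 + C2*x^(47/15)


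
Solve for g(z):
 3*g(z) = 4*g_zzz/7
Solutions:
 g(z) = C3*exp(42^(1/3)*z/2) + (C1*sin(14^(1/3)*3^(5/6)*z/4) + C2*cos(14^(1/3)*3^(5/6)*z/4))*exp(-42^(1/3)*z/4)


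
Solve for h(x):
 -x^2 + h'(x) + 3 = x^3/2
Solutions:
 h(x) = C1 + x^4/8 + x^3/3 - 3*x


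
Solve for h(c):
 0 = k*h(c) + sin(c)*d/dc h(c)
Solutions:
 h(c) = C1*exp(k*(-log(cos(c) - 1) + log(cos(c) + 1))/2)


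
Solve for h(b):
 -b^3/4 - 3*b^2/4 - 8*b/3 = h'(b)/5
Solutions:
 h(b) = C1 - 5*b^4/16 - 5*b^3/4 - 20*b^2/3


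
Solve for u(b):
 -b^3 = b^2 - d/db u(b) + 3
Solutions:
 u(b) = C1 + b^4/4 + b^3/3 + 3*b


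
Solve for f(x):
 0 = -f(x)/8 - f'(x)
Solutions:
 f(x) = C1*exp(-x/8)


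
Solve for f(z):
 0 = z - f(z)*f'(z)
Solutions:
 f(z) = -sqrt(C1 + z^2)
 f(z) = sqrt(C1 + z^2)


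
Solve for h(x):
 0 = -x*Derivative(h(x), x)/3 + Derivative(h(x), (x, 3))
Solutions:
 h(x) = C1 + Integral(C2*airyai(3^(2/3)*x/3) + C3*airybi(3^(2/3)*x/3), x)


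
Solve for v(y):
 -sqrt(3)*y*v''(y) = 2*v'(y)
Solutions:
 v(y) = C1 + C2*y^(1 - 2*sqrt(3)/3)


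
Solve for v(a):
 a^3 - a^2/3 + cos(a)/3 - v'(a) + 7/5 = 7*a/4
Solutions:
 v(a) = C1 + a^4/4 - a^3/9 - 7*a^2/8 + 7*a/5 + sin(a)/3


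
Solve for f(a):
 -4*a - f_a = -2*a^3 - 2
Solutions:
 f(a) = C1 + a^4/2 - 2*a^2 + 2*a


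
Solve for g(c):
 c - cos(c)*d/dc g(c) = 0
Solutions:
 g(c) = C1 + Integral(c/cos(c), c)


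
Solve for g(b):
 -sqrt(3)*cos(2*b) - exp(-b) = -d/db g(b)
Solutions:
 g(b) = C1 + sqrt(3)*sin(2*b)/2 - exp(-b)


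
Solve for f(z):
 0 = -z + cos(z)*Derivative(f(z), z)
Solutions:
 f(z) = C1 + Integral(z/cos(z), z)


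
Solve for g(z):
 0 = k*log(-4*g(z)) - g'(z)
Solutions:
 Integral(1/(log(-_y) + 2*log(2)), (_y, g(z))) = C1 + k*z


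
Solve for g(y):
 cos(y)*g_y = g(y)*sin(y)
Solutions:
 g(y) = C1/cos(y)


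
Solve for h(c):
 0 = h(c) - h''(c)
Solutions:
 h(c) = C1*exp(-c) + C2*exp(c)


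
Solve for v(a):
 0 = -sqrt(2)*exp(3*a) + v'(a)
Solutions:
 v(a) = C1 + sqrt(2)*exp(3*a)/3


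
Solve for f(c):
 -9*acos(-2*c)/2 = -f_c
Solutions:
 f(c) = C1 + 9*c*acos(-2*c)/2 + 9*sqrt(1 - 4*c^2)/4


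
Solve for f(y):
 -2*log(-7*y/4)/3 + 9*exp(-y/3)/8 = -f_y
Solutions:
 f(y) = C1 + 2*y*log(-y)/3 + 2*y*(-2*log(2) - 1 + log(7))/3 + 27*exp(-y/3)/8


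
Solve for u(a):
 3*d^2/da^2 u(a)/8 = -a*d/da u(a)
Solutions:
 u(a) = C1 + C2*erf(2*sqrt(3)*a/3)


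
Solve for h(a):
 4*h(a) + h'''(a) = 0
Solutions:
 h(a) = C3*exp(-2^(2/3)*a) + (C1*sin(2^(2/3)*sqrt(3)*a/2) + C2*cos(2^(2/3)*sqrt(3)*a/2))*exp(2^(2/3)*a/2)


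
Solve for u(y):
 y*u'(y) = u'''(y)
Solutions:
 u(y) = C1 + Integral(C2*airyai(y) + C3*airybi(y), y)


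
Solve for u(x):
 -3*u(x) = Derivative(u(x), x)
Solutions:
 u(x) = C1*exp(-3*x)


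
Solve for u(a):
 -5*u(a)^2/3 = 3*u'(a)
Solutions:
 u(a) = 9/(C1 + 5*a)


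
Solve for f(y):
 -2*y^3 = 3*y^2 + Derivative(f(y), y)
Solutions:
 f(y) = C1 - y^4/2 - y^3


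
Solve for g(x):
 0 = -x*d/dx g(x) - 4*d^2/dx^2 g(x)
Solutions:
 g(x) = C1 + C2*erf(sqrt(2)*x/4)


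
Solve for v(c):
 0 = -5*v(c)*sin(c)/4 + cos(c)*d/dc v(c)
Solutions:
 v(c) = C1/cos(c)^(5/4)


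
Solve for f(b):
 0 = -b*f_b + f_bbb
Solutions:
 f(b) = C1 + Integral(C2*airyai(b) + C3*airybi(b), b)


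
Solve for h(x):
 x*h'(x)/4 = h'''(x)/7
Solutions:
 h(x) = C1 + Integral(C2*airyai(14^(1/3)*x/2) + C3*airybi(14^(1/3)*x/2), x)


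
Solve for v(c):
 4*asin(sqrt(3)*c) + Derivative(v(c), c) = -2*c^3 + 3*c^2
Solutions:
 v(c) = C1 - c^4/2 + c^3 - 4*c*asin(sqrt(3)*c) - 4*sqrt(3)*sqrt(1 - 3*c^2)/3


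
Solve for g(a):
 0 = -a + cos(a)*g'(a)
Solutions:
 g(a) = C1 + Integral(a/cos(a), a)


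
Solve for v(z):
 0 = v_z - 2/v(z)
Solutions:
 v(z) = -sqrt(C1 + 4*z)
 v(z) = sqrt(C1 + 4*z)


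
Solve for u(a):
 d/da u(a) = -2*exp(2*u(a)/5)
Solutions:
 u(a) = 5*log(-sqrt(-1/(C1 - 2*a))) - 5*log(2) + 5*log(10)/2
 u(a) = 5*log(-1/(C1 - 2*a))/2 - 5*log(2) + 5*log(10)/2


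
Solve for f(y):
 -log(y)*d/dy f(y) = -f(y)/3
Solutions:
 f(y) = C1*exp(li(y)/3)


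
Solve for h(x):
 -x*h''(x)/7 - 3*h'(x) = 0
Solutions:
 h(x) = C1 + C2/x^20


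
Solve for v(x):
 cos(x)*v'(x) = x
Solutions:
 v(x) = C1 + Integral(x/cos(x), x)


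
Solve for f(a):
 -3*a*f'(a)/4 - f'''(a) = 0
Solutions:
 f(a) = C1 + Integral(C2*airyai(-6^(1/3)*a/2) + C3*airybi(-6^(1/3)*a/2), a)


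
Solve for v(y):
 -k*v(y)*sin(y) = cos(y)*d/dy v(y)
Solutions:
 v(y) = C1*exp(k*log(cos(y)))


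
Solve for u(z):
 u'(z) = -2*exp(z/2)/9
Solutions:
 u(z) = C1 - 4*exp(z/2)/9


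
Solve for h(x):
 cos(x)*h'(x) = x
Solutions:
 h(x) = C1 + Integral(x/cos(x), x)


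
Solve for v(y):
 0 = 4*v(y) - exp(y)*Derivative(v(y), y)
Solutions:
 v(y) = C1*exp(-4*exp(-y))


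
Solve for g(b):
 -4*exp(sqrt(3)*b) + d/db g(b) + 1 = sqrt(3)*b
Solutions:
 g(b) = C1 + sqrt(3)*b^2/2 - b + 4*sqrt(3)*exp(sqrt(3)*b)/3


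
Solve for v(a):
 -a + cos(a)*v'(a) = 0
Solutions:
 v(a) = C1 + Integral(a/cos(a), a)


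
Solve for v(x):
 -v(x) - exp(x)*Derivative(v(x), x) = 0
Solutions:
 v(x) = C1*exp(exp(-x))


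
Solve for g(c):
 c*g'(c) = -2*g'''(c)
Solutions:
 g(c) = C1 + Integral(C2*airyai(-2^(2/3)*c/2) + C3*airybi(-2^(2/3)*c/2), c)


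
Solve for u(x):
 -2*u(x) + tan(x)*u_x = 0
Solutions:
 u(x) = C1*sin(x)^2


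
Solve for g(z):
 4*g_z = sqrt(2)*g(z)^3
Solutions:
 g(z) = -sqrt(2)*sqrt(-1/(C1 + sqrt(2)*z))
 g(z) = sqrt(2)*sqrt(-1/(C1 + sqrt(2)*z))


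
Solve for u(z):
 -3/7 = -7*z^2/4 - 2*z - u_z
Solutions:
 u(z) = C1 - 7*z^3/12 - z^2 + 3*z/7


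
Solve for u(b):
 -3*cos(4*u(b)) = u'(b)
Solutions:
 u(b) = -asin((C1 + exp(24*b))/(C1 - exp(24*b)))/4 + pi/4
 u(b) = asin((C1 + exp(24*b))/(C1 - exp(24*b)))/4


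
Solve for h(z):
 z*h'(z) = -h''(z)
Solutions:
 h(z) = C1 + C2*erf(sqrt(2)*z/2)


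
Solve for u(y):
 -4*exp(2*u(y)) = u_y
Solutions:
 u(y) = log(-sqrt(-1/(C1 - 4*y))) - log(2)/2
 u(y) = log(-1/(C1 - 4*y))/2 - log(2)/2


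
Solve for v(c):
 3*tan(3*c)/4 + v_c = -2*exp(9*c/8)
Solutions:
 v(c) = C1 - 16*exp(9*c/8)/9 + log(cos(3*c))/4


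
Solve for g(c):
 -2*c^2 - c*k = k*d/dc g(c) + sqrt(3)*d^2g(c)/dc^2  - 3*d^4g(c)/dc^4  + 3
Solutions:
 g(c) = C1 + C2*exp(-2^(1/3)*c*(2^(1/3)*(-9*k + sqrt(3)*sqrt(27*k^2 - 4*sqrt(3)))^(1/3) + 2*sqrt(3)/(-9*k + sqrt(3)*sqrt(27*k^2 - 4*sqrt(3)))^(1/3))/6) + C3*exp(2^(1/3)*c*(2^(1/3)*(-9*k + sqrt(3)*sqrt(27*k^2 - 4*sqrt(3)))^(1/3) - 2^(1/3)*sqrt(3)*I*(-9*k + sqrt(3)*sqrt(27*k^2 - 4*sqrt(3)))^(1/3) - 8*sqrt(3)/((-1 + sqrt(3)*I)*(-9*k + sqrt(3)*sqrt(27*k^2 - 4*sqrt(3)))^(1/3)))/12) + C4*exp(2^(1/3)*c*(2^(1/3)*(-9*k + sqrt(3)*sqrt(27*k^2 - 4*sqrt(3)))^(1/3) + 2^(1/3)*sqrt(3)*I*(-9*k + sqrt(3)*sqrt(27*k^2 - 4*sqrt(3)))^(1/3) + 8*sqrt(3)/((1 + sqrt(3)*I)*(-9*k + sqrt(3)*sqrt(27*k^2 - 4*sqrt(3)))^(1/3)))/12) - 2*c^3/(3*k) - c^2/2 + 2*sqrt(3)*c^2/k^2 - 3*c/k + sqrt(3)*c/k - 12*c/k^3


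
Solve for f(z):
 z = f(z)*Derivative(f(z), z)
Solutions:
 f(z) = -sqrt(C1 + z^2)
 f(z) = sqrt(C1 + z^2)


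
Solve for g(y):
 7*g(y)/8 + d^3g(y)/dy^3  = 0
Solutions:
 g(y) = C3*exp(-7^(1/3)*y/2) + (C1*sin(sqrt(3)*7^(1/3)*y/4) + C2*cos(sqrt(3)*7^(1/3)*y/4))*exp(7^(1/3)*y/4)


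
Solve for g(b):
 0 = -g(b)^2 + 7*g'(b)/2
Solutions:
 g(b) = -7/(C1 + 2*b)


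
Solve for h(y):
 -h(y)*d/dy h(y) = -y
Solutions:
 h(y) = -sqrt(C1 + y^2)
 h(y) = sqrt(C1 + y^2)


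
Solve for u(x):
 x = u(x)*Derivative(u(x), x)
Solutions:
 u(x) = -sqrt(C1 + x^2)
 u(x) = sqrt(C1 + x^2)


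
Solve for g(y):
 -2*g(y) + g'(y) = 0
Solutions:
 g(y) = C1*exp(2*y)


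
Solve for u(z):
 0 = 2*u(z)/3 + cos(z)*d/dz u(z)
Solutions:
 u(z) = C1*(sin(z) - 1)^(1/3)/(sin(z) + 1)^(1/3)


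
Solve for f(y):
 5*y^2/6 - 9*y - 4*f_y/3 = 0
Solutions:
 f(y) = C1 + 5*y^3/24 - 27*y^2/8


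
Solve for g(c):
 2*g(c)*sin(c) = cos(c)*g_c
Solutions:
 g(c) = C1/cos(c)^2


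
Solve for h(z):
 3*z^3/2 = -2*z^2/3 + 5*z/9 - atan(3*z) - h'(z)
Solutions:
 h(z) = C1 - 3*z^4/8 - 2*z^3/9 + 5*z^2/18 - z*atan(3*z) + log(9*z^2 + 1)/6


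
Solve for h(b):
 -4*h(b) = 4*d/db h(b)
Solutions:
 h(b) = C1*exp(-b)


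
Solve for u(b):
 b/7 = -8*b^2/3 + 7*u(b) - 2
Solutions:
 u(b) = 8*b^2/21 + b/49 + 2/7


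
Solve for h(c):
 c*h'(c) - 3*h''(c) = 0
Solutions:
 h(c) = C1 + C2*erfi(sqrt(6)*c/6)


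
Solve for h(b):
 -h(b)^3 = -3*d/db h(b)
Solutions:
 h(b) = -sqrt(6)*sqrt(-1/(C1 + b))/2
 h(b) = sqrt(6)*sqrt(-1/(C1 + b))/2


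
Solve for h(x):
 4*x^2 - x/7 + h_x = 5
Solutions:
 h(x) = C1 - 4*x^3/3 + x^2/14 + 5*x


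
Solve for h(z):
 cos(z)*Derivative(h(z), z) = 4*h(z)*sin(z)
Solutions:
 h(z) = C1/cos(z)^4


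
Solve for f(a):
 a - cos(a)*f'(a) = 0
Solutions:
 f(a) = C1 + Integral(a/cos(a), a)


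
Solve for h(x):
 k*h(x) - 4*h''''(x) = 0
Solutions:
 h(x) = C1*exp(-sqrt(2)*k^(1/4)*x/2) + C2*exp(sqrt(2)*k^(1/4)*x/2) + C3*exp(-sqrt(2)*I*k^(1/4)*x/2) + C4*exp(sqrt(2)*I*k^(1/4)*x/2)


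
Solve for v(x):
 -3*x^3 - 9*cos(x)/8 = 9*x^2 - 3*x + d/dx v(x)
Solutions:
 v(x) = C1 - 3*x^4/4 - 3*x^3 + 3*x^2/2 - 9*sin(x)/8


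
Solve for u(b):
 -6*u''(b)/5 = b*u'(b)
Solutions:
 u(b) = C1 + C2*erf(sqrt(15)*b/6)


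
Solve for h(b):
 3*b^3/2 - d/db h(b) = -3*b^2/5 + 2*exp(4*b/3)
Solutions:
 h(b) = C1 + 3*b^4/8 + b^3/5 - 3*exp(4*b/3)/2


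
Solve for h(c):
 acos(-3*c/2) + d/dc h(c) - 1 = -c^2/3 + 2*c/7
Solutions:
 h(c) = C1 - c^3/9 + c^2/7 - c*acos(-3*c/2) + c - sqrt(4 - 9*c^2)/3


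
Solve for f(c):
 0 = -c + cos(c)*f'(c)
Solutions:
 f(c) = C1 + Integral(c/cos(c), c)


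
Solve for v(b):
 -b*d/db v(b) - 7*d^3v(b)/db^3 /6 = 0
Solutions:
 v(b) = C1 + Integral(C2*airyai(-6^(1/3)*7^(2/3)*b/7) + C3*airybi(-6^(1/3)*7^(2/3)*b/7), b)


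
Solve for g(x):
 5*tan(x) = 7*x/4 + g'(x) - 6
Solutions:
 g(x) = C1 - 7*x^2/8 + 6*x - 5*log(cos(x))


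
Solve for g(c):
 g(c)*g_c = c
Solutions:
 g(c) = -sqrt(C1 + c^2)
 g(c) = sqrt(C1 + c^2)


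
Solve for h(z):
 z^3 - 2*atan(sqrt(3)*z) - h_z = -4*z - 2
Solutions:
 h(z) = C1 + z^4/4 + 2*z^2 - 2*z*atan(sqrt(3)*z) + 2*z + sqrt(3)*log(3*z^2 + 1)/3


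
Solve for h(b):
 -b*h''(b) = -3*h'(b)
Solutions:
 h(b) = C1 + C2*b^4


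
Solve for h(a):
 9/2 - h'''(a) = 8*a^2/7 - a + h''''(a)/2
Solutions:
 h(a) = C1 + C2*a + C3*a^2 + C4*exp(-2*a) - 2*a^5/105 + 5*a^4/56 + 4*a^3/7


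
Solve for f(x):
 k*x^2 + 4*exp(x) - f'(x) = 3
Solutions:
 f(x) = C1 + k*x^3/3 - 3*x + 4*exp(x)


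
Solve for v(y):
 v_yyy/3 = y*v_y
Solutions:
 v(y) = C1 + Integral(C2*airyai(3^(1/3)*y) + C3*airybi(3^(1/3)*y), y)


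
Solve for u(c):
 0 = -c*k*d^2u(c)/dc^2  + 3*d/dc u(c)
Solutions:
 u(c) = C1 + c^(((re(k) + 3)*re(k) + im(k)^2)/(re(k)^2 + im(k)^2))*(C2*sin(3*log(c)*Abs(im(k))/(re(k)^2 + im(k)^2)) + C3*cos(3*log(c)*im(k)/(re(k)^2 + im(k)^2)))


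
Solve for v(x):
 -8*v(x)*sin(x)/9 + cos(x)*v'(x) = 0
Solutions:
 v(x) = C1/cos(x)^(8/9)


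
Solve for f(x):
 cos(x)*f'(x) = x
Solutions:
 f(x) = C1 + Integral(x/cos(x), x)


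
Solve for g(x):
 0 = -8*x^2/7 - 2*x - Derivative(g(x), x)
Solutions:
 g(x) = C1 - 8*x^3/21 - x^2


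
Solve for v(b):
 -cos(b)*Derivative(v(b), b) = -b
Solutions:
 v(b) = C1 + Integral(b/cos(b), b)


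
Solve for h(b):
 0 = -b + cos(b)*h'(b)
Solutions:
 h(b) = C1 + Integral(b/cos(b), b)


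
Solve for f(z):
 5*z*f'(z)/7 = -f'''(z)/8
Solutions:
 f(z) = C1 + Integral(C2*airyai(-2*5^(1/3)*7^(2/3)*z/7) + C3*airybi(-2*5^(1/3)*7^(2/3)*z/7), z)


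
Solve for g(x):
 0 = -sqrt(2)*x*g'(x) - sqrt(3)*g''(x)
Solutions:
 g(x) = C1 + C2*erf(6^(3/4)*x/6)


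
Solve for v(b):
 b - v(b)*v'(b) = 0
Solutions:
 v(b) = -sqrt(C1 + b^2)
 v(b) = sqrt(C1 + b^2)


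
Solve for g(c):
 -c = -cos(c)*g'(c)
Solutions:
 g(c) = C1 + Integral(c/cos(c), c)


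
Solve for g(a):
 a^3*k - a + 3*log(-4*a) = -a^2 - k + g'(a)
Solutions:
 g(a) = C1 + a^4*k/4 + a^3/3 - a^2/2 + a*(k - 3 + 6*log(2)) + 3*a*log(-a)
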